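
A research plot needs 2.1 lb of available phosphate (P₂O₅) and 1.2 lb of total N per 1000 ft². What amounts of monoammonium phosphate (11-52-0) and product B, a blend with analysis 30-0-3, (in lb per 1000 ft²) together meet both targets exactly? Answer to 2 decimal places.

Let a = lb of monoammonium phosphate, b = lb of product B (per 1000 ft²).
P₂O₅: 0.52·a + 0·b = 2.1
N: 0.11·a + 0.3·b = 1.2
From row1: a = (2.1 − 0·b) / 0.52.
Into row2: 0.11·(2.1 − 0·b)/0.52 + 0.3·b = 1.2 → b = 2.51923, a = 4.03846.

4.04 lb monoammonium phosphate, 2.52 lb product B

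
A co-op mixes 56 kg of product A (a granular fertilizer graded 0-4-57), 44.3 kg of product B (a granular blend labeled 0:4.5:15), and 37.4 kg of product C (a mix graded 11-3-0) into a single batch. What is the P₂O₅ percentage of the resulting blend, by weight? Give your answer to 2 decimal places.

Total mass = 56 + 44.3 + 37.4 = 137.7 kg.
P₂O₅ mass = 4%×56 + 4.5%×44.3 + 3%×37.4 = 5.3555 kg.
% P₂O₅ = 5.3555 / 137.7 = 3.88925%.

3.89% P₂O₅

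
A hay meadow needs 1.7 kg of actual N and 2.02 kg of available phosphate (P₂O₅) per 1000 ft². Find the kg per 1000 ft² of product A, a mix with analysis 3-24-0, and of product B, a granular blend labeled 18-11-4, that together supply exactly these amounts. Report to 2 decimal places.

4.43 kg product A, 8.71 kg product B

With a, b = kg per 1000 ft² of product A and product B:
N: 0.03·a + 0.18·b = 1.7
P₂O₅: 0.24·a + 0.11·b = 2.02
Eliminate a: (row1) − 0.03/0.24·(row2) → 0.16625·b = 1.4475, so b = 8.70677.
Back-substitute: a = (1.7 − 0.18·8.70677) / 0.03 = 4.42607.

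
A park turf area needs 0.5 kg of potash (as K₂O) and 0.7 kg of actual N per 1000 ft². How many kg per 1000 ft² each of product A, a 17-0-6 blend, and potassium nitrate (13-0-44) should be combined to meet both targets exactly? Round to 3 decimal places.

3.627 kg product A, 0.642 kg potassium nitrate

Let a = kg of product A, b = kg of potassium nitrate (per 1000 ft²).
K₂O: 0.06·a + 0.44·b = 0.5
N: 0.17·a + 0.13·b = 0.7
Eliminate b: (row1) − 0.44/0.13·(row2) → -0.515385·a = -1.86923, so a = 3.62687.
Then b = (0.7 − 0.17·3.62687) / 0.13 = 0.641791.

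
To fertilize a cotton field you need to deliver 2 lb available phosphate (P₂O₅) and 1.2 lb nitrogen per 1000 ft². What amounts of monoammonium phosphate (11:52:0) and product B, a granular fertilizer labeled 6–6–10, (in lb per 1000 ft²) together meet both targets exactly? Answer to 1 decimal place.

2.0 lb monoammonium phosphate, 16.4 lb product B

Let a = lb of monoammonium phosphate, b = lb of product B (per 1000 ft²).
P₂O₅: 0.52·a + 0.06·b = 2
N: 0.11·a + 0.06·b = 1.2
Eliminate b: (row1) − 0.06/0.06·(row2) → 0.41·a = 0.8, so a = 1.95122.
Then b = (1.2 − 0.11·1.95122) / 0.06 = 16.4228.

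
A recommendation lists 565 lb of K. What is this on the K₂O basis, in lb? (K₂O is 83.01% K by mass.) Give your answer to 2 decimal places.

680.64 lb K₂O

K₂O = 565 / 0.8301 = 680.641 lb.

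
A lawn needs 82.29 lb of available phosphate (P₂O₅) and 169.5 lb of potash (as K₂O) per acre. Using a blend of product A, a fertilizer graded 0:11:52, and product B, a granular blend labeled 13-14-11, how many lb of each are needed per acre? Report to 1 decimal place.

241.8 lb product A, 397.8 lb product B

Per-acre balance (a = product A, b = product B):
P₂O₅: 0.11·a + 0.14·b = 82.29
K₂O: 0.52·a + 0.11·b = 169.5
Solving simultaneously: a = 241.814, b = 397.789.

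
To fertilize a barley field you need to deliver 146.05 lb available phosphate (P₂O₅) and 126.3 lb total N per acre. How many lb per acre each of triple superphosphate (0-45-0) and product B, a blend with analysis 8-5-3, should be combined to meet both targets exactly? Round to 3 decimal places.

With a, b = lb per acre of triple superphosphate and product B:
P₂O₅: 0.45·a + 0.05·b = 146.05
N: 0·a + 0.08·b = 126.3
Solving simultaneously: a = 149.1389, b = 1578.75.

149.139 lb triple superphosphate, 1578.750 lb product B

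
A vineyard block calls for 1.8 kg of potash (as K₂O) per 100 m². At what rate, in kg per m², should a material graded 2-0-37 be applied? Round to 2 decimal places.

0.05 kg of product per sq m

Product per 100 m² = 1.8 / 37% = 4.86486 kg.
Convert to per m²: 4.86486 × 0.01 = 0.0486486 kg.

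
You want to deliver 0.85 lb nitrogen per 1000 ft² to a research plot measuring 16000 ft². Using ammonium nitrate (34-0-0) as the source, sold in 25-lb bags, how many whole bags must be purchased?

2 bags

Product per 1000 ft² = 0.85 / 34% = 2.5 lb.
Total product = 2.5 × 16000 / 1000 = 40 lb.
Bags = ⌈40 / 25⌉ = 2.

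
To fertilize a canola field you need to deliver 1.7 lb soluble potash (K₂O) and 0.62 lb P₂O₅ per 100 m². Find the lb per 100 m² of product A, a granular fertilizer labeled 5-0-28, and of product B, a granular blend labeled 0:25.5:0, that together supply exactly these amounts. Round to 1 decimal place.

With a, b = lb per 100 m² of product A and product B:
K₂O: 0.28·a + 0·b = 1.7
P₂O₅: 0·a + 0.255·b = 0.62
Solving simultaneously: a = 6.07143, b = 2.43137.

6.1 lb product A, 2.4 lb product B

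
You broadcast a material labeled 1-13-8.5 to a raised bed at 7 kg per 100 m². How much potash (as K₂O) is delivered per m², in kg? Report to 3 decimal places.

K₂O per 100 m² = 7 × 8.5% = 0.595 kg.
Convert to per m²: 0.595 × 0.01 = 0.00595 kg.

0.006 kg K₂O per sq m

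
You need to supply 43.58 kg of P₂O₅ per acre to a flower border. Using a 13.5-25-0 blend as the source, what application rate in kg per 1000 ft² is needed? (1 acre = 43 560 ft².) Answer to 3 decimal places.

Product per acre = 43.58 / 25% = 174.32 kg.
Convert to per 1000 ft²: 174.32 × 0.0229568 = 4.00184 kg.

4.002 kg of product per thousand sq ft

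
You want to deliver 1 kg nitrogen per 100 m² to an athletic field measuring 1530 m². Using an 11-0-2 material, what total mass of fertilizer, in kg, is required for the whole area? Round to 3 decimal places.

Product per 100 m² = 1 / 11% = 9.09091 kg.
Total product = 9.09091 × 1530 / 100 = 139.0909 kg.

139.091 kg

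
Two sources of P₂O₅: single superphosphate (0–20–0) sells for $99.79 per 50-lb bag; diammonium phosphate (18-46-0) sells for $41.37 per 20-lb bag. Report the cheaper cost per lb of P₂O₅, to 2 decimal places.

$4.50 per lb P₂O₅ (diammonium phosphate)

single superphosphate: P₂O₅ per bag = 50 × 20% = 10 lb; cost = 99.79 / 10 = $9.9790/lb P₂O₅.
diammonium phosphate: P₂O₅ per bag = 20 × 46% = 9.2 lb; cost = 41.37 / 9.2 = $4.4967/lb P₂O₅.
diammonium phosphate is cheaper.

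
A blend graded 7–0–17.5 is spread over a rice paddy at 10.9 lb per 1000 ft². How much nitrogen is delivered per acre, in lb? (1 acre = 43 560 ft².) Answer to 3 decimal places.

nitrogen per 1000 ft² = 10.9 × 7% = 0.763 lb.
Convert to per acre: 0.763 × 43.56 = 33.2363 lb.

33.236 lb N per acre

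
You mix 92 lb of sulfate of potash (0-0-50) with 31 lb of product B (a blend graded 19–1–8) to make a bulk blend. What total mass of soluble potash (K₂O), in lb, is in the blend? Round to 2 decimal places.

48.48 lb K₂O

K₂O mass = 50%×92 + 8%×31 = 48.48 lb.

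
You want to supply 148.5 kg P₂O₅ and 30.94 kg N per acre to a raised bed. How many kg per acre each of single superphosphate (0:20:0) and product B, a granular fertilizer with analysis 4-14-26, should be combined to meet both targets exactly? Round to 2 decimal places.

Per-acre balance (a = single superphosphate, b = product B):
P₂O₅: 0.2·a + 0.14·b = 148.5
N: 0·a + 0.04·b = 30.94
Solving simultaneously: a = 201.05, b = 773.5.

201.05 kg single superphosphate, 773.50 kg product B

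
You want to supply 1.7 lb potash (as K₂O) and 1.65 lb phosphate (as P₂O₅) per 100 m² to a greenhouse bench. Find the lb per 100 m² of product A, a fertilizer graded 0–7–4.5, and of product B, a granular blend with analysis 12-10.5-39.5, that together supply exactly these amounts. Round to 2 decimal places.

Let a = lb of product A, b = lb of product B (per 100 m²).
K₂O: 0.045·a + 0.395·b = 1.7
P₂O₅: 0.07·a + 0.105·b = 1.65
Eliminate b: (row1) − 0.395/0.105·(row2) → -0.218333·a = -4.50714, so a = 20.6434.
Then b = (1.65 − 0.07·20.6434) / 0.105 = 1.95202.

20.64 lb product A, 1.95 lb product B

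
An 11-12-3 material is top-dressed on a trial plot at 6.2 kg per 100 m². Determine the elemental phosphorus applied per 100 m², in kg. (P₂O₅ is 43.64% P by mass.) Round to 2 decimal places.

0.32 kg P per hundred sq m

P₂O₅ per 100 m² = 6.2 × 12% = 0.744 kg.
Elemental P = 0.744 × 0.4364 = 0.324682 kg per 100 m².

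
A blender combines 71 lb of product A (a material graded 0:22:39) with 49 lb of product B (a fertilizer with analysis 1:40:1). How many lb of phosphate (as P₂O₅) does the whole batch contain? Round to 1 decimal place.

35.2 lb P₂O₅

P₂O₅ mass = 22%×71 + 40%×49 = 35.22 lb.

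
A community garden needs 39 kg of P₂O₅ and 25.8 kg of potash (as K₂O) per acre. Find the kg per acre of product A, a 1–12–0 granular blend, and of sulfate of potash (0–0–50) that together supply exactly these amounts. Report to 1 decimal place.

325.0 kg product A, 51.6 kg sulfate of potash

Let a = kg of product A, b = kg of sulfate of potash (per acre).
P₂O₅: 0.12·a + 0·b = 39
K₂O: 0·a + 0.5·b = 25.8
Solving simultaneously: a = 325, b = 51.6.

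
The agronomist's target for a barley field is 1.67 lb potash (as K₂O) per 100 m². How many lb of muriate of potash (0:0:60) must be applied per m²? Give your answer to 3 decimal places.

Product per 100 m² = 1.67 / 60% = 2.78333 lb.
Convert to per m²: 2.78333 × 0.01 = 0.0278333 lb.

0.028 lb of product per sq m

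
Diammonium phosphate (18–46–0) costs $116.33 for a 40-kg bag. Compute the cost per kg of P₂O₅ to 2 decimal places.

P₂O₅ in bag = 40 × 46% = 18.4 kg.
Cost per kg P₂O₅ = $116.33 / 18.4 = $6.3223.

$6.32 per kg P₂O₅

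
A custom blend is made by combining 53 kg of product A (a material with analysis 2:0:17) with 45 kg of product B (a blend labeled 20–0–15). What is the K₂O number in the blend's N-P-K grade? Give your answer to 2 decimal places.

16.08% K₂O

Total mass = 53 + 45 = 98 kg.
K₂O mass = 17%×53 + 15%×45 = 15.76 kg.
% K₂O = 15.76 / 98 = 16.0816%.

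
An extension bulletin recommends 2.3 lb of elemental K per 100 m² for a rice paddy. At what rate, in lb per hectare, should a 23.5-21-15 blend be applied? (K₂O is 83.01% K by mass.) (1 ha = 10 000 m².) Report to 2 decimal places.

1847.17 lb of product per hectare

As K₂O: 2.3 / 0.8301 = 2.77075 lb per 100 m².
Product per 100 m² = 2.77075 / 15% = 18.4717 lb.
Convert to per hectare: 18.4717 × 100 = 1847.167 lb.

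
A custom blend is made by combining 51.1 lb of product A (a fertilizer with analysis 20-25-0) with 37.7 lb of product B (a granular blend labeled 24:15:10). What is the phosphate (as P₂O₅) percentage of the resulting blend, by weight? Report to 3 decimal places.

20.755% P₂O₅

Total mass = 51.1 + 37.7 = 88.8 lb.
P₂O₅ mass = 25%×51.1 + 15%×37.7 = 18.43 lb.
% P₂O₅ = 18.43 / 88.8 = 20.7545%.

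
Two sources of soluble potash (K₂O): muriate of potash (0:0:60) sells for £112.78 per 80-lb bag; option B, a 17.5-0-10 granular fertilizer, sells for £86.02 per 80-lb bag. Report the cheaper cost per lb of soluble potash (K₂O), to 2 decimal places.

muriate of potash: K₂O per bag = 80 × 60% = 48 lb; cost = 112.78 / 48 = £2.3496/lb K₂O.
option B: K₂O per bag = 80 × 10% = 8 lb; cost = 86.02 / 8 = £10.7525/lb K₂O.
muriate of potash is cheaper.

£2.35 per lb K₂O (muriate of potash)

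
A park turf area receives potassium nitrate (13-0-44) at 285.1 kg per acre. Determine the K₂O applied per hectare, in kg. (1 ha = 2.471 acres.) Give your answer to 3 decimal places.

K₂O per acre = 285.1 × 44% = 125.444 kg.
Convert to per hectare: 125.444 × 2.471 = 309.9721 kg.

309.972 kg K₂O per hectare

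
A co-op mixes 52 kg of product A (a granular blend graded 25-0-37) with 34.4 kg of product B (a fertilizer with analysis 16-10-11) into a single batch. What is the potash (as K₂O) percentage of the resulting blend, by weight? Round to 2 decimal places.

Total mass = 52 + 34.4 = 86.4 kg.
K₂O mass = 37%×52 + 11%×34.4 = 23.024 kg.
% K₂O = 23.024 / 86.4 = 26.6481%.

26.65% K₂O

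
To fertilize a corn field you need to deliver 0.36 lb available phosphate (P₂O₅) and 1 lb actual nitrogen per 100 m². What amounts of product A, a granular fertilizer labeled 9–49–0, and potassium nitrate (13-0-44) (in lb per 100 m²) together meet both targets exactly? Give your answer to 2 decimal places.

Per-100 m² balance (a = product A, b = potassium nitrate):
P₂O₅: 0.49·a + 0·b = 0.36
N: 0.09·a + 0.13·b = 1
Solving simultaneously: a = 0.734694, b = 7.18367.

0.73 lb product A, 7.18 lb potassium nitrate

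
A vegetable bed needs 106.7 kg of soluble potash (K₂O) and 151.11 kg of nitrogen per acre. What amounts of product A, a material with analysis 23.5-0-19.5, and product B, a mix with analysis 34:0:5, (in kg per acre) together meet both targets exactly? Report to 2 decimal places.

526.54 kg product A, 80.51 kg product B

Let a = kg of product A, b = kg of product B (per acre).
K₂O: 0.195·a + 0.05·b = 106.7
N: 0.235·a + 0.34·b = 151.11
Solving simultaneously: a = 526.535, b = 80.5124.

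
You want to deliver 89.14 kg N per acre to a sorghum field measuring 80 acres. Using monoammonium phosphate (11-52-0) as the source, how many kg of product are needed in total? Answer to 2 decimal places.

64829.09 kg

Product per acre = 89.14 / 11% = 810.364 kg.
Total product = 810.364 × 80 = 64829.091 kg.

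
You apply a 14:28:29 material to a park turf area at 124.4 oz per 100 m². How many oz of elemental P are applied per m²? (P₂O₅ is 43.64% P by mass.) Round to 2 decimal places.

P₂O₅ per 100 m² = 124.4 × 28% = 34.832 oz.
Elemental P = 34.832 × 0.4364 = 15.2007 oz per 100 m².
Convert to per m²: 15.2007 × 0.01 = 0.152007 oz.

0.15 oz P per sq m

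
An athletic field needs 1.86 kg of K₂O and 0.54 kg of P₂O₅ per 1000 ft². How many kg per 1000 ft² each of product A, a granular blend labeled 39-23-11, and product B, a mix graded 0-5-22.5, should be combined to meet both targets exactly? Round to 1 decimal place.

0.6 kg product A, 8.0 kg product B

With a, b = kg per 1000 ft² of product A and product B:
K₂O: 0.11·a + 0.225·b = 1.86
P₂O₅: 0.23·a + 0.05·b = 0.54
From row1: a = (1.86 − 0.225·b) / 0.11.
Into row2: 0.23·(1.86 − 0.225·b)/0.11 + 0.05·b = 0.54 → b = 7.96541, a = 0.616216.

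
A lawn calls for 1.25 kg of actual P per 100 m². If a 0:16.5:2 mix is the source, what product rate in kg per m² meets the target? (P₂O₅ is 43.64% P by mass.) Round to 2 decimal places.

0.17 kg of product per sq m

As P₂O₅: 1.25 / 0.4364 = 2.86434 kg per 100 m².
Product per 100 m² = 2.86434 / 16.5% = 17.3597 kg.
Convert to per m²: 17.3597 × 0.01 = 0.173597 kg.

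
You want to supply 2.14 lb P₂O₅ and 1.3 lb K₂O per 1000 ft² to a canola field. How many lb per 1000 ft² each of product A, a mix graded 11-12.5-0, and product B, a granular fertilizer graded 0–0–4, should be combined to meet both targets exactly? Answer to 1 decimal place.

Per-1000 ft² balance (a = product A, b = product B):
P₂O₅: 0.125·a + 0·b = 2.14
K₂O: 0·a + 0.04·b = 1.3
Solving simultaneously: a = 17.12, b = 32.5.

17.1 lb product A, 32.5 lb product B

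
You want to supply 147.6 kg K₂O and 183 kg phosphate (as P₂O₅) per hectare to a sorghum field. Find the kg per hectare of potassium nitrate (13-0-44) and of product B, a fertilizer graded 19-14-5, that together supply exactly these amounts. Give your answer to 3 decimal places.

186.916 kg potassium nitrate, 1307.143 kg product B

Per-hectare balance (a = potassium nitrate, b = product B):
K₂O: 0.44·a + 0.05·b = 147.6
P₂O₅: 0·a + 0.14·b = 183
Solving simultaneously: a = 186.9156, b = 1307.1429.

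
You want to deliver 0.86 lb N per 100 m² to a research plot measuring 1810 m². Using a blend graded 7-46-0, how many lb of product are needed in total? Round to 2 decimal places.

Product per 100 m² = 0.86 / 7% = 12.2857 lb.
Total product = 12.2857 × 1810 / 100 = 222.371 lb.

222.37 lb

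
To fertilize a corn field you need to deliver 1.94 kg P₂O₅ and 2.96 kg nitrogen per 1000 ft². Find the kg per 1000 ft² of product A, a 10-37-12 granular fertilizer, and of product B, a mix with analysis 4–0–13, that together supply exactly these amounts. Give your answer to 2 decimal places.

Per-1000 ft² balance (a = product A, b = product B):
P₂O₅: 0.37·a + 0·b = 1.94
N: 0.1·a + 0.04·b = 2.96
Eliminate b: (row1) − 0/0.04·(row2) → 0.37·a = 1.94, so a = 5.24324.
Then b = (2.96 − 0.1·5.24324) / 0.04 = 60.8919.

5.24 kg product A, 60.89 kg product B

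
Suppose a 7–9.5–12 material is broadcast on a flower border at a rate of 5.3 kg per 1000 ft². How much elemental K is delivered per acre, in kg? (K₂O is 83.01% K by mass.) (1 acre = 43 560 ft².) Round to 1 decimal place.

K₂O per 1000 ft² = 5.3 × 12% = 0.636 kg.
Elemental K = 0.636 × 0.8301 = 0.527944 kg per 1000 ft².
Convert to per acre: 0.527944 × 43.56 = 22.9972 kg.

23.0 kg K per acre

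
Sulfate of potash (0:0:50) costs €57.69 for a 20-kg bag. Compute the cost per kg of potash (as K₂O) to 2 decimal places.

K₂O in bag = 20 × 50% = 10 kg.
Cost per kg K₂O = €57.69 / 10 = €5.7690.

€5.77 per kg K₂O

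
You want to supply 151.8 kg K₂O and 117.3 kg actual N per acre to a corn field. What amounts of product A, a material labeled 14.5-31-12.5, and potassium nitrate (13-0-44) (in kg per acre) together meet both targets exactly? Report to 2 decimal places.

Per-acre balance (a = product A, b = potassium nitrate):
K₂O: 0.125·a + 0.44·b = 151.8
N: 0.145·a + 0.13·b = 117.3
From row1: a = (151.8 − 0.44·b) / 0.125.
Into row2: 0.145·(151.8 − 0.44·b)/0.125 + 0.13·b = 117.3 → b = 154.543, a = 670.4101.

670.41 kg product A, 154.54 kg potassium nitrate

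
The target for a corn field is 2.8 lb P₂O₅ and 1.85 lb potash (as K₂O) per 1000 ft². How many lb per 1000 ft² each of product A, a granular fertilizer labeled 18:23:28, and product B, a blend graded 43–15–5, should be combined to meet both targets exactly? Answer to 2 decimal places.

Let a = lb of product A, b = lb of product B (per 1000 ft²).
P₂O₅: 0.23·a + 0.15·b = 2.8
K₂O: 0.28·a + 0.05·b = 1.85
Eliminate b: (row1) − 0.15/0.05·(row2) → -0.61·a = -2.75, so a = 4.5082.
Then b = (1.85 − 0.28·4.5082) / 0.05 = 11.7541.

4.51 lb product A, 11.75 lb product B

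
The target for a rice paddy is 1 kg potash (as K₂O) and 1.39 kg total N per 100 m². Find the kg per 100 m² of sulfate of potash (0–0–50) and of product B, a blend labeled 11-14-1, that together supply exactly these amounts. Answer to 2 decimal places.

With a, b = kg per 100 m² of sulfate of potash and product B:
K₂O: 0.5·a + 0.01·b = 1
N: 0·a + 0.11·b = 1.39
Solving simultaneously: a = 1.74727, b = 12.6364.

1.75 kg sulfate of potash, 12.64 kg product B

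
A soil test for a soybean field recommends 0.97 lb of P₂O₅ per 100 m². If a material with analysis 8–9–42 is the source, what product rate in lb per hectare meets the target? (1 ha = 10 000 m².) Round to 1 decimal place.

Product per 100 m² = 0.97 / 9% = 10.7778 lb.
Convert to per hectare: 10.7778 × 100 = 1077.78 lb.

1077.8 lb of product per hectare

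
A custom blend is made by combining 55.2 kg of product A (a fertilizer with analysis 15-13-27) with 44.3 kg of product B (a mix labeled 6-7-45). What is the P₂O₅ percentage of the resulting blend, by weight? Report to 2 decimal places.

Total mass = 55.2 + 44.3 = 99.5 kg.
P₂O₅ mass = 13%×55.2 + 7%×44.3 = 10.277 kg.
% P₂O₅ = 10.277 / 99.5 = 10.3286%.

10.33% P₂O₅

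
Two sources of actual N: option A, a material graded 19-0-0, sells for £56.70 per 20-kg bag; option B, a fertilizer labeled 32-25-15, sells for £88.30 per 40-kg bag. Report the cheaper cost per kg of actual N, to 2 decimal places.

£6.90 per kg N (option B)

option A: N per bag = 20 × 19% = 3.8 kg; cost = 56.70 / 3.8 = £14.9211/kg N.
option B: N per bag = 40 × 32% = 12.8 kg; cost = 88.30 / 12.8 = £6.8984/kg N.
option B is cheaper.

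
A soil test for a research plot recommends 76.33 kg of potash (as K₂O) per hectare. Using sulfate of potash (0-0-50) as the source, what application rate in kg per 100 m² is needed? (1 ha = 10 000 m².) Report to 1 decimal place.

1.5 kg of product per hundred sq m

Product per hectare = 76.33 / 50% = 152.66 kg.
Convert to per 100 m²: 152.66 × 0.01 = 1.5266 kg.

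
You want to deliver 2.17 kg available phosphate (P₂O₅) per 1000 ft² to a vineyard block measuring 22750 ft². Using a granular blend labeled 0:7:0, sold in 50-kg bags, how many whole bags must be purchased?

15 bags

Product per 1000 ft² = 2.17 / 7% = 31 kg.
Total product = 31 × 22750 / 1000 = 705.25 kg.
Bags = ⌈705.25 / 50⌉ = 15.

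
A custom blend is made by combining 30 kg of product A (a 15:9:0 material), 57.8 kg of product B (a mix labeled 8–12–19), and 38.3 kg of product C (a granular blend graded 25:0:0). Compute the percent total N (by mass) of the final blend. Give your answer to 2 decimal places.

14.83% N

Total mass = 30 + 57.8 + 38.3 = 126.1 kg.
N mass = 15%×30 + 8%×57.8 + 25%×38.3 = 18.699 kg.
% N = 18.699 / 126.1 = 14.8287%.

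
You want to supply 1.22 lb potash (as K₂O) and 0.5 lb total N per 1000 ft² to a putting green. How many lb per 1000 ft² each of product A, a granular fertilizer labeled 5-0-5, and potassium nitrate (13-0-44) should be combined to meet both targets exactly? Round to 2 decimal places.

3.96 lb product A, 2.32 lb potassium nitrate

Per-1000 ft² balance (a = product A, b = potassium nitrate):
K₂O: 0.05·a + 0.44·b = 1.22
N: 0.05·a + 0.13·b = 0.5
Eliminate a: (row1) − 0.05/0.05·(row2) → 0.31·b = 0.72, so b = 2.32258.
Back-substitute: a = (1.22 − 0.44·2.32258) / 0.05 = 3.96129.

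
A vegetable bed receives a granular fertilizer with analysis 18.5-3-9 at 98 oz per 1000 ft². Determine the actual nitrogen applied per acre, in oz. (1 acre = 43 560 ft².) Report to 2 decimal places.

789.74 oz N per acre

nitrogen per 1000 ft² = 98 × 18.5% = 18.13 oz.
Convert to per acre: 18.13 × 43.56 = 789.743 oz.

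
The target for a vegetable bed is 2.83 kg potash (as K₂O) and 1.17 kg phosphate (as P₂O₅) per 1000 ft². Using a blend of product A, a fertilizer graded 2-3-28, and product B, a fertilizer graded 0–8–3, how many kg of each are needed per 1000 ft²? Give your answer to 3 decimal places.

8.898 kg product A, 11.288 kg product B

Let a = kg of product A, b = kg of product B (per 1000 ft²).
K₂O: 0.28·a + 0.03·b = 2.83
P₂O₅: 0.03·a + 0.08·b = 1.17
From row1: a = (2.83 − 0.03·b) / 0.28.
Into row2: 0.03·(2.83 − 0.03·b)/0.28 + 0.08·b = 1.17 → b = 11.2884, a = 8.89767.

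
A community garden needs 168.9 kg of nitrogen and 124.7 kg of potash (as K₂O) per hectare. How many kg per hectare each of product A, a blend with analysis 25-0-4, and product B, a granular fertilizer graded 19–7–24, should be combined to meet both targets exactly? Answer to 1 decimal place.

Let a = kg of product A, b = kg of product B (per hectare).
N: 0.25·a + 0.19·b = 168.9
K₂O: 0.04·a + 0.24·b = 124.7
Solving simultaneously: a = 321.431, b = 466.011.

321.4 kg product A, 466.0 kg product B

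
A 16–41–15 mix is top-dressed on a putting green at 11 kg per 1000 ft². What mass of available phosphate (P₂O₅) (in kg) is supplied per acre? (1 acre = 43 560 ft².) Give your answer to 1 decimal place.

196.5 kg P₂O₅ per acre

P₂O₅ per 1000 ft² = 11 × 41% = 4.51 kg.
Convert to per acre: 4.51 × 43.56 = 196.456 kg.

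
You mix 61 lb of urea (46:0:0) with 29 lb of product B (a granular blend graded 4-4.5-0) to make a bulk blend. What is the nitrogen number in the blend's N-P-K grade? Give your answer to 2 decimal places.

32.47% N

Total mass = 61 + 29 = 90 lb.
N mass = 46%×61 + 4%×29 = 29.22 lb.
% N = 29.22 / 90 = 32.4667%.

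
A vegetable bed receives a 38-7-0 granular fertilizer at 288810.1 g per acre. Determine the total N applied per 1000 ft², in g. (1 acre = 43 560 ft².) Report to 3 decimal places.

nitrogen per acre = 288810.1 × 38% = 109748 g.
Convert to per 1000 ft²: 109748 × 0.0229568 = 2519.4637 g.

2519.464 g N per thousand sq ft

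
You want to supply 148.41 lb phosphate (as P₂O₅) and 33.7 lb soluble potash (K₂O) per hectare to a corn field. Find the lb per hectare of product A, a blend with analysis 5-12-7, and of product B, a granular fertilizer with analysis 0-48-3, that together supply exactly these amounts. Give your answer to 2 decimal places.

390.79 lb product A, 211.49 lb product B

Per-hectare balance (a = product A, b = product B):
P₂O₅: 0.12·a + 0.48·b = 148.41
K₂O: 0.07·a + 0.03·b = 33.7
Eliminate a: (row1) − 0.12/0.07·(row2) → 0.428571·b = 90.6386, so b = 211.49.
Back-substitute: a = (148.41 − 0.48·211.49) / 0.12 = 390.79.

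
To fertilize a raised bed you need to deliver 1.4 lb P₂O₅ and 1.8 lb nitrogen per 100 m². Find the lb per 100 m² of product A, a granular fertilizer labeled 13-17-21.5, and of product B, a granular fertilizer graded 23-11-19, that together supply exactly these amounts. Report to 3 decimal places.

5.000 lb product A, 5.000 lb product B

Let a = lb of product A, b = lb of product B (per 100 m²).
P₂O₅: 0.17·a + 0.11·b = 1.4
N: 0.13·a + 0.23·b = 1.8
Eliminate a: (row1) − 0.17/0.13·(row2) → -0.190769·b = -0.953846, so b = 5.
Back-substitute: a = (1.4 − 0.11·5) / 0.17 = 5.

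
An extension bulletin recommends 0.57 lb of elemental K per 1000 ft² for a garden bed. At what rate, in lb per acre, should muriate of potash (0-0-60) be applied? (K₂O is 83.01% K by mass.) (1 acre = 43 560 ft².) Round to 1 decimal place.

As K₂O: 0.57 / 0.8301 = 0.686664 lb per 1000 ft².
Product per 1000 ft² = 0.686664 / 60% = 1.14444 lb.
Convert to per acre: 1.14444 × 43.56 = 49.8518 lb.

49.9 lb of product per acre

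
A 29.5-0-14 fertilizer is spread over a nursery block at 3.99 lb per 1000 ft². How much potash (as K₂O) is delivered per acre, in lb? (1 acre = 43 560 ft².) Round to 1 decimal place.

K₂O per 1000 ft² = 3.99 × 14% = 0.5586 lb.
Convert to per acre: 0.5586 × 43.56 = 24.3326 lb.

24.3 lb K₂O per acre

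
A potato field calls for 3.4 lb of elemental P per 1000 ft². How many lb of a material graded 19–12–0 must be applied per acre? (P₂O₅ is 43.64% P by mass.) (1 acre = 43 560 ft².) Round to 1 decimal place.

As P₂O₅: 3.4 / 0.4364 = 7.79102 lb per 1000 ft².
Product per 1000 ft² = 7.79102 / 12% = 64.9251 lb.
Convert to per acre: 64.9251 × 43.56 = 2828.14 lb.

2828.1 lb of product per acre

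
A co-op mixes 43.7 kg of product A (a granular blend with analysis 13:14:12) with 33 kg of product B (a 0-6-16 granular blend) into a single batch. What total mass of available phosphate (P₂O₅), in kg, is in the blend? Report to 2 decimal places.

P₂O₅ mass = 14%×43.7 + 6%×33 = 8.098 kg.

8.10 kg P₂O₅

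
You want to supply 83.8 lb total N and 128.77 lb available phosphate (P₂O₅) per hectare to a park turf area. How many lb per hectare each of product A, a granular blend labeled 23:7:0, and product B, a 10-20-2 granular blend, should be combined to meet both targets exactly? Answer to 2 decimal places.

Let a = lb of product A, b = lb of product B (per hectare).
N: 0.23·a + 0.1·b = 83.8
P₂O₅: 0.07·a + 0.2·b = 128.77
Eliminate a: (row1) − 0.23/0.07·(row2) → -0.557143·b = -339.301, so b = 609.003.
Back-substitute: a = (83.8 − 0.1·609.003) / 0.23 = 99.5641.

99.56 lb product A, 609.00 lb product B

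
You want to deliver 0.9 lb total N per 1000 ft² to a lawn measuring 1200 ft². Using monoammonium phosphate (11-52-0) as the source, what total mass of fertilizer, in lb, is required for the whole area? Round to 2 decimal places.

Product per 1000 ft² = 0.9 / 11% = 8.18182 lb.
Total product = 8.18182 × 1200 / 1000 = 9.81818 lb.

9.82 lb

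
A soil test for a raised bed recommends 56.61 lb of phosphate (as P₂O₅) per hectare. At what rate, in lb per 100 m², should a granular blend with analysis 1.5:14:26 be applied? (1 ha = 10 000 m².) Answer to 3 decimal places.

4.044 lb of product per hundred sq m

Product per hectare = 56.61 / 14% = 404.357 lb.
Convert to per 100 m²: 404.357 × 0.01 = 4.04357 lb.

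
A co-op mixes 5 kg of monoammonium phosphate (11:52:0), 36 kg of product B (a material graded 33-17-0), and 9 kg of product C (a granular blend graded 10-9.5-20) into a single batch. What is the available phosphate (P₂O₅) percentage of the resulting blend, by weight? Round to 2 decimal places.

Total mass = 5 + 36 + 9 = 50 kg.
P₂O₅ mass = 52%×5 + 17%×36 + 9.5%×9 = 9.575 kg.
% P₂O₅ = 9.575 / 50 = 19.15%.

19.15% P₂O₅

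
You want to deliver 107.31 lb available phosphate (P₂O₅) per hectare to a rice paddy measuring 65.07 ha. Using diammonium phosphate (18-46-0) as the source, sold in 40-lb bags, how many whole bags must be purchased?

Product per hectare = 107.31 / 46% = 233.283 lb.
Total product = 233.283 × 65.07 = 15179.7 lb.
Bags = ⌈15179.7 / 40⌉ = 380.

380 bags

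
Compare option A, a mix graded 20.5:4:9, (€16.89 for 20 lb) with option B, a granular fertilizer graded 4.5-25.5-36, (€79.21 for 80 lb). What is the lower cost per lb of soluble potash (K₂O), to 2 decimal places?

option A: K₂O per bag = 20 × 9% = 1.8 lb; cost = 16.89 / 1.8 = €9.3833/lb K₂O.
option B: K₂O per bag = 80 × 36% = 28.8 lb; cost = 79.21 / 28.8 = €2.7503/lb K₂O.
option B is cheaper.

€2.75 per lb K₂O (option B)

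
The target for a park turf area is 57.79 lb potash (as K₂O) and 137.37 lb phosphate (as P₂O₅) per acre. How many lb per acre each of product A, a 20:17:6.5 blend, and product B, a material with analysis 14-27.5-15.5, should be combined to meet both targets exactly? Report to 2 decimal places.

637.18 lb product A, 105.63 lb product B

Per-acre balance (a = product A, b = product B):
K₂O: 0.065·a + 0.155·b = 57.79
P₂O₅: 0.17·a + 0.275·b = 137.37
Eliminate b: (row1) − 0.155/0.275·(row2) → -0.0308182·a = -19.6367, so a = 637.1799.
Then b = (137.37 − 0.17·637.1799) / 0.275 = 105.634.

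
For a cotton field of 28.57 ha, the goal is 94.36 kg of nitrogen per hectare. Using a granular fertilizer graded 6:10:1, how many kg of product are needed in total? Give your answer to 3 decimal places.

Product per hectare = 94.36 / 6% = 1572.67 kg.
Total product = 1572.67 × 28.57 = 44931.0867 kg.

44931.087 kg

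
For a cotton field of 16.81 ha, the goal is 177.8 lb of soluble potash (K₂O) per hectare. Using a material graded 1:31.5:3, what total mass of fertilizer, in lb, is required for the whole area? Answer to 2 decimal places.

Product per hectare = 177.8 / 3% = 5926.67 lb.
Total product = 5926.67 × 16.81 = 99627.267 lb.

99627.27 lb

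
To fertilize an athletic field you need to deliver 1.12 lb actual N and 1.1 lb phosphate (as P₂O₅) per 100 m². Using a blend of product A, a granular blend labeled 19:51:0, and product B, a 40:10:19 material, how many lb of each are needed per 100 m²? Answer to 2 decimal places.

1.77 lb product A, 1.96 lb product B

Per-100 m² balance (a = product A, b = product B):
N: 0.19·a + 0.4·b = 1.12
P₂O₅: 0.51·a + 0.1·b = 1.1
Eliminate a: (row1) − 0.19/0.51·(row2) → 0.362745·b = 0.710196, so b = 1.95784.
Back-substitute: a = (1.12 − 0.4·1.95784) / 0.19 = 1.77297.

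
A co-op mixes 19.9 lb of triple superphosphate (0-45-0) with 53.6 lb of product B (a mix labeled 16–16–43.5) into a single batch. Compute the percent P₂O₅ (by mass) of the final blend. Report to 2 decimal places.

23.85% P₂O₅

Total mass = 19.9 + 53.6 = 73.5 lb.
P₂O₅ mass = 45%×19.9 + 16%×53.6 = 17.531 lb.
% P₂O₅ = 17.531 / 73.5 = 23.8517%.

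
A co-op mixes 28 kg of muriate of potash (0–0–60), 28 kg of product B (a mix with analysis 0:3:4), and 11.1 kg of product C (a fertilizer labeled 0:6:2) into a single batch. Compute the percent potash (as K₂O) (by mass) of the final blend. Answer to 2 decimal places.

27.04% K₂O

Total mass = 28 + 28 + 11.1 = 67.1 kg.
K₂O mass = 60%×28 + 4%×28 + 2%×11.1 = 18.142 kg.
% K₂O = 18.142 / 67.1 = 27.0373%.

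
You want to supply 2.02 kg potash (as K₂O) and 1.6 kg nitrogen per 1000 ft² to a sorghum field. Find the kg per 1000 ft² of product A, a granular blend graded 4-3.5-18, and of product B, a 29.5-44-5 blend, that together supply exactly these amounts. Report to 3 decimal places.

10.096 kg product A, 4.055 kg product B

With a, b = kg per 1000 ft² of product A and product B:
K₂O: 0.18·a + 0.05·b = 2.02
N: 0.04·a + 0.295·b = 1.6
Eliminate b: (row1) − 0.05/0.295·(row2) → 0.17322·a = 1.74881, so a = 10.0959.
Then b = (1.6 − 0.04·10.0959) / 0.295 = 4.05479.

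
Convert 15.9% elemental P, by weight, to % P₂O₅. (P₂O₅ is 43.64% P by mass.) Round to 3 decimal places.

%P₂O₅ = 15.9 / 0.4364 = 36.43446%.

36.434% P₂O₅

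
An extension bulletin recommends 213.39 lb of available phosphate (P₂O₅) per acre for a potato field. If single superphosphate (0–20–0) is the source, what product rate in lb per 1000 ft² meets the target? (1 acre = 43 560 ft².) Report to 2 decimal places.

24.49 lb of product per thousand sq ft

Product per acre = 213.39 / 20% = 1066.95 lb.
Convert to per 1000 ft²: 1066.95 × 0.0229568 = 24.4938 lb.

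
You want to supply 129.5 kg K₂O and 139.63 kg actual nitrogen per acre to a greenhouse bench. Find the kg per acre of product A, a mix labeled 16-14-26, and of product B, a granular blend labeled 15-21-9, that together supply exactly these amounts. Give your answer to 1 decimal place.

278.8 kg product A, 633.5 kg product B

With a, b = kg per acre of product A and product B:
K₂O: 0.26·a + 0.09·b = 129.5
N: 0.16·a + 0.15·b = 139.63
Eliminate a: (row1) − 0.26/0.16·(row2) → -0.15375·b = -97.3988, so b = 633.488.
Back-substitute: a = (129.5 − 0.09·633.488) / 0.26 = 278.793.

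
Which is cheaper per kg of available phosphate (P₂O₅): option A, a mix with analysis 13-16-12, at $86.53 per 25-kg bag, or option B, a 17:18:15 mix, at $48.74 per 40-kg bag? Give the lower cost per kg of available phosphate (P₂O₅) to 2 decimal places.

option A: P₂O₅ per bag = 25 × 16% = 4 kg; cost = 86.53 / 4 = $21.6325/kg P₂O₅.
option B: P₂O₅ per bag = 40 × 18% = 7.2 kg; cost = 48.74 / 7.2 = $6.7694/kg P₂O₅.
option B is cheaper.

$6.77 per kg P₂O₅ (option B)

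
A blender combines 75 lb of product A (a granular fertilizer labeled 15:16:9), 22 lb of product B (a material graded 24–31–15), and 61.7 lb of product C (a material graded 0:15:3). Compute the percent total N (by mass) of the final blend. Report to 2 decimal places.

Total mass = 75 + 22 + 61.7 = 158.7 lb.
N mass = 15%×75 + 24%×22 + 0%×61.7 = 16.53 lb.
% N = 16.53 / 158.7 = 10.4159%.

10.42% N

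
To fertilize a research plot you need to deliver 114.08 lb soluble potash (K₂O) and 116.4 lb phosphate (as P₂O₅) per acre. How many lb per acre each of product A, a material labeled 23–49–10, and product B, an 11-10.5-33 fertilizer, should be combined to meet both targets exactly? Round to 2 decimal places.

Let a = lb of product A, b = lb of product B (per acre).
K₂O: 0.1·a + 0.33·b = 114.08
P₂O₅: 0.49·a + 0.105·b = 116.4
Eliminate b: (row1) − 0.33/0.105·(row2) → -1.44·a = -251.749, so a = 174.825.
Then b = (116.4 − 0.49·174.825) / 0.105 = 292.7196.

174.83 lb product A, 292.72 lb product B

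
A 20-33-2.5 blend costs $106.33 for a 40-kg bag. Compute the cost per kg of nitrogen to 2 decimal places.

$13.29 per kg N

N in bag = 40 × 20% = 8 kg.
Cost per kg N = $106.33 / 8 = $13.2912.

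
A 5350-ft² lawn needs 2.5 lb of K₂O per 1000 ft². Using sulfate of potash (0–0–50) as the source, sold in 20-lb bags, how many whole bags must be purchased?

2 bags

Product per 1000 ft² = 2.5 / 50% = 5 lb.
Total product = 5 × 5350 / 1000 = 26.75 lb.
Bags = ⌈26.75 / 20⌉ = 2.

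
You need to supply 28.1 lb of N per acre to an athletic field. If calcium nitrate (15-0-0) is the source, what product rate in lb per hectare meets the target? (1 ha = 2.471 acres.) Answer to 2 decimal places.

462.90 lb of product per hectare

Product per acre = 28.1 / 15% = 187.333 lb.
Convert to per hectare: 187.333 × 2.471 = 462.901 lb.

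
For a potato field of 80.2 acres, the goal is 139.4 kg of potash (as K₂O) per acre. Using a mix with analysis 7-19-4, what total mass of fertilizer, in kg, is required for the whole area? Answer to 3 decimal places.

279497.000 kg

Product per acre = 139.4 / 4% = 3485 kg.
Total product = 3485 × 80.2 = 279497 kg.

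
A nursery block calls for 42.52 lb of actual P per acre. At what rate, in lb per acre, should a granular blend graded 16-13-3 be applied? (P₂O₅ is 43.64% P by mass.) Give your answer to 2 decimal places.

As P₂O₅: 42.52 / 0.4364 = 97.4335 lb per acre.
Product per acre = 97.4335 / 13% = 749.489 lb.

749.49 lb of product per acre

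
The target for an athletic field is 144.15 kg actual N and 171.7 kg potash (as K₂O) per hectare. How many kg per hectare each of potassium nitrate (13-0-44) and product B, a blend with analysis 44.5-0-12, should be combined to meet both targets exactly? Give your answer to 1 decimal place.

Let a = kg of potassium nitrate, b = kg of product B (per hectare).
N: 0.13·a + 0.445·b = 144.15
K₂O: 0.44·a + 0.12·b = 171.7
From row1: a = (144.15 − 0.445·b) / 0.13.
Into row2: 0.44·(144.15 − 0.445·b)/0.13 + 0.12·b = 171.7 → b = 228.108, a = 328.016.

328.0 kg potassium nitrate, 228.1 kg product B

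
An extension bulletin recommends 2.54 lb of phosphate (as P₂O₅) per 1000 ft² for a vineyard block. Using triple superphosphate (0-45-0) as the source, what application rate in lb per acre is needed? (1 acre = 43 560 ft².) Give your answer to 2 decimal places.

Product per 1000 ft² = 2.54 / 45% = 5.64444 lb.
Convert to per acre: 5.64444 × 43.56 = 245.872 lb.

245.87 lb of product per acre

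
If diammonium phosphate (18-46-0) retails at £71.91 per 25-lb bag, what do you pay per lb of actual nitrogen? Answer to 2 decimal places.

£15.98 per lb N

N in bag = 25 × 18% = 4.5 lb.
Cost per lb N = £71.91 / 4.5 = £15.9800.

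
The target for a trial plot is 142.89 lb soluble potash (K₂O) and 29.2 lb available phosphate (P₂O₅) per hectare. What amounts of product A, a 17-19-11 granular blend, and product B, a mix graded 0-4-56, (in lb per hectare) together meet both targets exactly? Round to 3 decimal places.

Per-hectare balance (a = product A, b = product B):
K₂O: 0.11·a + 0.56·b = 142.89
P₂O₅: 0.19·a + 0.04·b = 29.2
From row1: a = (142.89 − 0.56·b) / 0.11.
Into row2: 0.19·(142.89 − 0.56·b)/0.11 + 0.04·b = 29.2 → b = 234.67745, a = 104.2784.

104.278 lb product A, 234.677 lb product B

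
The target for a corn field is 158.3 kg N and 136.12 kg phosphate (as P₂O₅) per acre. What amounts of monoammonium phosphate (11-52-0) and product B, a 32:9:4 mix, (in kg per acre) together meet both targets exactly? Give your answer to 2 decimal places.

Per-acre balance (a = monoammonium phosphate, b = product B):
N: 0.11·a + 0.32·b = 158.3
P₂O₅: 0.52·a + 0.09·b = 136.12
Eliminate b: (row1) − 0.32/0.09·(row2) → -1.73889·a = -325.682, so a = 187.293.
Then b = (136.12 − 0.52·187.293) / 0.09 = 430.305.

187.29 kg monoammonium phosphate, 430.31 kg product B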